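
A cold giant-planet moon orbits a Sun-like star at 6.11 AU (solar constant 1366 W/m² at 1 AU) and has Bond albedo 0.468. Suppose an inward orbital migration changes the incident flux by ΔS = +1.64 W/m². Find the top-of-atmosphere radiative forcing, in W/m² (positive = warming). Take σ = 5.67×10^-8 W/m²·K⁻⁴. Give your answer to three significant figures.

0.218 W/m²

Irradiance scales as 1/d², so S = 1366 W/m² × (1/6.11)² = 36.59 W/m².
Only a fraction (1−α) is absorbed and it's spread over 4πR², so ΔF = (1−α)ΔS/4 = 0.2181 W/m².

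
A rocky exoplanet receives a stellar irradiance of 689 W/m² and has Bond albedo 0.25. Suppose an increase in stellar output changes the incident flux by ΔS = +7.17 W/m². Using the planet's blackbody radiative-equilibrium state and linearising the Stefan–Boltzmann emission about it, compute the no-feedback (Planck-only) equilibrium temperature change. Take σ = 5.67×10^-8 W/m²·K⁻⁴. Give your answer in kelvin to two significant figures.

The baseline emission temperature is T_e = 218.5 K.
Only a fraction (1−α) is absorbed and it's spread over 4πR², so ΔF = (1−α)ΔS/4 = 1.344 W/m².
The Planck feedback parameter is 4σT_e³ = 2.365 W/m²/K.
ΔT₀ = ΔF/λ_P = 1.344/2.365 = 0.568 K.

0.57 kelvin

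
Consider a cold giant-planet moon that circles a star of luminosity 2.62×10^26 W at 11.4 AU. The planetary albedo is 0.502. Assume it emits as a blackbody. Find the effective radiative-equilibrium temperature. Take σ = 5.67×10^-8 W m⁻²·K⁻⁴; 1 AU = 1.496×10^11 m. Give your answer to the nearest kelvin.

63 kelvin

d = 11.4 × 1.496×10^11 m = 1.705×10^12 m.
Flux at the orbit: S = L/(4πd²) = 2.62×10^26/(4π·(1.71×10^12)²) = 7.168 W m⁻².
Absorbed flux (global mean): S(1−α)/4 = 7.168·0.498/4 = 0.8925 W m⁻².
Balancing against σT⁴: T = (0.8925/5.67×10⁻⁸)^(1/4) = 62.99 K.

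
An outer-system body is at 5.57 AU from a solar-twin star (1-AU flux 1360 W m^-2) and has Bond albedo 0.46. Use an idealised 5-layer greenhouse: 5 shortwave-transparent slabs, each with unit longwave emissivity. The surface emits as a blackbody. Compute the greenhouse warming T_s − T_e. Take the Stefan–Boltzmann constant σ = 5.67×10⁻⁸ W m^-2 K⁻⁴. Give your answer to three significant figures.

57.1 K

Irradiance scales as 1/d², so S = 1360 W m^-2 × (1/5.57)² = 43.84 W m^-2.
The effective emission temperature is T_e = [S(1−α)/(4σ)]^¼ = 101.1 K.
Surface: T_s = (6)^¼·T_e = 158.2 K.
Warming: T_s − T_e = 57.12 K.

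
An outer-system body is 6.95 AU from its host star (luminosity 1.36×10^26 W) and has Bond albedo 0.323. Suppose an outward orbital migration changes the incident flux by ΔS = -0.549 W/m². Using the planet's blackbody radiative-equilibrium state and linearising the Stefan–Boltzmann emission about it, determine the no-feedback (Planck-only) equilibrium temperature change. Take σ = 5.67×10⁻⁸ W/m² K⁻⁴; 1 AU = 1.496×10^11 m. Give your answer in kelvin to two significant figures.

d = 6.95 × 1.496×10^11 m = 1.040×10^12 m.
Spreading L over a sphere of radius d: S = 1.36×10^26/(4π·1.04×10^12²) = 10.01 W/m².
Unperturbed T_e = [10.01·(1−0.323)/(4σ)]^¼ = 73.94 K.
TOA radiative forcing: ΔF = (1−α)ΔS/4 = 0.677·(-0.549)/4 = -0.09292 W/m².
The Planck feedback parameter is 4σT_e³ = 0.09167 W/m²/K.
ΔT₀ = ΔF/λ_P = -0.09292/0.09167 = -1.01 K.

-1.0 K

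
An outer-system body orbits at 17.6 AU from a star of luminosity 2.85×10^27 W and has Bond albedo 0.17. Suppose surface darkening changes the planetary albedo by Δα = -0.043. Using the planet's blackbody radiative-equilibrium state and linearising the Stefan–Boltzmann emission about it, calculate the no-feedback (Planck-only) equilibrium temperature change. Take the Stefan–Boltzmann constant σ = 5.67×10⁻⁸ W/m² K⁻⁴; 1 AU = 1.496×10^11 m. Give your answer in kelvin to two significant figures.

1.4 kelvin

Orbital distance: d = 17.6 AU = 2.633×10^12 m.
Flux at the orbit: S = L/(4πd²) = 2.85×10^27/(4π·(2.63×10^12)²) = 32.71 W/m².
Reference equilibrium: T_e = [S(1−α)/(4σ)]^(1/4) = 104.6 K.
The change in absorbed flux is Δ[S(1−α)/4] = −SΔα/4 = 0.3517 W/m².
The Planck feedback parameter is 4σT_e³ = 0.2596 W/m²/K.
So ΔT₀ = 0.3517/0.2596 = 1.35 K.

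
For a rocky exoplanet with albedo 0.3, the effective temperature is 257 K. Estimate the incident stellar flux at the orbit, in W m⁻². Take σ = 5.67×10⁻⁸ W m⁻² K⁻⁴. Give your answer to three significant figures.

1410 W m⁻²

Invert the energy balance for S: S = 4σT⁴/(1−α).
σT⁴ = 5.67×10⁻⁸·(257)⁴ = 247.4 W m⁻².
S = 4·247.4/0.7 = 1413 W m⁻².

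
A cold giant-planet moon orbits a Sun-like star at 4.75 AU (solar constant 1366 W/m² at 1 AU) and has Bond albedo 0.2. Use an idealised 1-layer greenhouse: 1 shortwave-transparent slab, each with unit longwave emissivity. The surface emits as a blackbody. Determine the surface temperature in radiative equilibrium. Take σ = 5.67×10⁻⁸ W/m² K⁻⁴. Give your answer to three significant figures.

Flux at the orbit: S = 1366/(4.75)² = 60.54 W/m².
Top-of-atmosphere balance: σT_e⁴ = S(1−α)/4 = 12.11 W/m² → T_e = 120.9 K.
For an N-layer opaque stack, T_s⁴ = (N+1)T_e⁴, hence T_s = (2)^(1/4)×120.9 K = 143.8 K.

144 kelvin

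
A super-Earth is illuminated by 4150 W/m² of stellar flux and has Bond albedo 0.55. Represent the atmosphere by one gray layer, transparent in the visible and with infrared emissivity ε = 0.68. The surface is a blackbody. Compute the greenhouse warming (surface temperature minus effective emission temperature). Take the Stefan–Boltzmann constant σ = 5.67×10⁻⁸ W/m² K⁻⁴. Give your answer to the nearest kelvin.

The planet radiates to space at T_e = [S(1−α)/(4σ)]^(1/4) = 301.2 K.
The surface balance (absorbed SW + ε·downward IR = σT_s⁴) with T_a⁴ = T_s⁴/2 reduces to T_s = T_e·[2/(2−ε)]^¼ = 334.2 K.
The atmosphere warms the surface by 32.97 K.

33 K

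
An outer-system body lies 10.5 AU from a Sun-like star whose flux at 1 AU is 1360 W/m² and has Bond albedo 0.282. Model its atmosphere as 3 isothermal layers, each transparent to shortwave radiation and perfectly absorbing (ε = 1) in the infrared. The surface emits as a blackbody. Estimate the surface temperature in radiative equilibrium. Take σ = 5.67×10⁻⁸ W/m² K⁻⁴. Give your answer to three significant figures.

112 kelvin

Flux at the orbit: S = 1360/(10.5)² = 12.34 W/m².
Top-of-atmosphere balance: σT_e⁴ = S(1−α)/4 = 2.214 W/m² → T_e = 79.05 K.
For an N-layer opaque stack, T_s⁴ = (N+1)T_e⁴, hence T_s = (4)^(1/4)×79.05 K = 111.8 K.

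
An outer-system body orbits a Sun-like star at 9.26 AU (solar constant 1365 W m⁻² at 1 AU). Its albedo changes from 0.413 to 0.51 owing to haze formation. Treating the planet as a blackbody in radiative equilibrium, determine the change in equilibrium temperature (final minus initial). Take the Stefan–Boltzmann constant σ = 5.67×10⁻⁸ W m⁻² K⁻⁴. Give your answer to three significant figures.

-3.54 K

Irradiance scales as 1/d², so S = 1365 W m⁻² × (1/9.26)² = 15.92 W m⁻².
Before: T₁ = [15.92·0.587/(4σ)]^(1/4) = 80.12 K.
Final:   T₂ = [S(1−0.51)/(4σ)]^(1/4) = 76.58 K.
Change: 76.58 − 80.12 = -3.537 K.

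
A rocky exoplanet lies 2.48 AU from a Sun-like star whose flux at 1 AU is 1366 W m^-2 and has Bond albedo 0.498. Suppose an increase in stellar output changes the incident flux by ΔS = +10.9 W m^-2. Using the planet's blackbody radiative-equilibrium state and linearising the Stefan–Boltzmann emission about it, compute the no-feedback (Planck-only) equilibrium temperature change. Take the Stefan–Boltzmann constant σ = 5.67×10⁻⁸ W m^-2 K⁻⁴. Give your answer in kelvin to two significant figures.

1.8 K

Flux at the orbit: S = 1366/(2.48)² = 222.1 W m^-2.
Reference equilibrium: T_e = [S(1−α)/(4σ)]^(1/4) = 148.9 K.
TOA radiative forcing: ΔF = (1−α)ΔS/4 = 0.502·(+10.9)/4 = 1.368 W m^-2.
The Planck feedback parameter is 4σT_e³ = 0.7488 W m^-2/K.
So ΔT₀ = 1.368/0.7488 = 1.83 K.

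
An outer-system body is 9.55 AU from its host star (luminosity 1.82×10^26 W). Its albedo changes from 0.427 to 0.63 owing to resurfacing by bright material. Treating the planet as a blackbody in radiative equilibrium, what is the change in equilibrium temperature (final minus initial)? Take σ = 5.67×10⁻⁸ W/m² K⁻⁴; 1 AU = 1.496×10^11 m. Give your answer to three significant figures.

Orbital distance: d = 9.55 AU = 1.429×10^12 m.
Spreading L over a sphere of radius d: S = 1.82×10^26/(4π·1.43×10^12²) = 7.096 W/m².
Before: T₁ = [7.096·0.573/(4σ)]^(1/4) = 65.07 K.
With α = 0.63, T₂ = 58.33 K.
Change: 58.33 − 65.07 = -6.740 K.

-6.74 kelvin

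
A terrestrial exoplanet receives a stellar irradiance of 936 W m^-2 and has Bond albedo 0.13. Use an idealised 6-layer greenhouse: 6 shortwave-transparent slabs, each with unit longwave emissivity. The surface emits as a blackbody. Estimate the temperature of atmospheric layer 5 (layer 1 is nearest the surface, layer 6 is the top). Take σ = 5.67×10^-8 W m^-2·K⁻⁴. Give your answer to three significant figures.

291 K

The effective emission temperature is T_e = [S(1−α)/(4σ)]^¼ = 244.8 K.
In the N-layer model, layer k (counted from the surface) has T_k = (N+1−k)^(1/4)·T_e.
T_5 = (2)^(1/4)·244.8 = 291.1 K.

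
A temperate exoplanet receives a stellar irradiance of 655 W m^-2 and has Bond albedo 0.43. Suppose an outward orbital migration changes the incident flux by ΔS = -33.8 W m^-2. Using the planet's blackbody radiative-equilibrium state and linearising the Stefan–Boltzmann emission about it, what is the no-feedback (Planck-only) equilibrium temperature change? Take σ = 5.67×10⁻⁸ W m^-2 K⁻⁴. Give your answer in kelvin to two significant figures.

Unperturbed T_e = [655.0·(1−0.43)/(4σ)]^¼ = 201.4 K.
ΔF = Δ[S(1−α)]/4 = (1−0.43)·-33.8/4 = -4.817 W m^-2.
The Planck feedback parameter is 4σT_e³ = 1.854 W m^-2/K.
Hence the no-feedback warming is ΔF/(4σT_e³) = -2.60 K.

-2.6 K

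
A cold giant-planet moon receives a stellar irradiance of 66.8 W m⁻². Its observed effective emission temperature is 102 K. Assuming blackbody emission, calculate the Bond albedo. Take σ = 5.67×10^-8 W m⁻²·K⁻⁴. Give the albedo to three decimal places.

Rearranging the radiative balance, α = 1 − 4σT⁴/S.
4σT⁴ = 4·5.67×10⁻⁸·(102)⁴ = 24.55 W m⁻².
Hence α = 1 − 24.55/66.80 = 0.6325.

0.632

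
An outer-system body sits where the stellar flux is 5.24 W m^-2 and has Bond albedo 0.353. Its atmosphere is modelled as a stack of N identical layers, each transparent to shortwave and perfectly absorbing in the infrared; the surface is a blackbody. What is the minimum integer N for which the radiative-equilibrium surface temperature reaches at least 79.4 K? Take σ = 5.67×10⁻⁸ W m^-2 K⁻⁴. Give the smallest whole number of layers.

The effective emission temperature is T_e = [S(1−α)/(4σ)]^¼ = 62.18 K.
Need (N+1)T_e⁴ ≥ T_s⁴, i.e. N+1 ≥ (79.4/62.18)⁴ = 2.659.
The minimum whole number is N = 2.

2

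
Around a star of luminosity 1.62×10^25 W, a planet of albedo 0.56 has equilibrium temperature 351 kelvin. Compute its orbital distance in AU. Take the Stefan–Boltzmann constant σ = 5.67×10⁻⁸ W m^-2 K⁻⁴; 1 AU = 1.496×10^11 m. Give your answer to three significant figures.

0.0858 AU

Required flux: S = 4σT⁴/(1−α) = 7824 W m^-2.
S = L/(4πd²) → d = √(L/4πS) = √(1.62×10^25/(4π·7824)) = 1.284×10^10 m = 0.08580 AU.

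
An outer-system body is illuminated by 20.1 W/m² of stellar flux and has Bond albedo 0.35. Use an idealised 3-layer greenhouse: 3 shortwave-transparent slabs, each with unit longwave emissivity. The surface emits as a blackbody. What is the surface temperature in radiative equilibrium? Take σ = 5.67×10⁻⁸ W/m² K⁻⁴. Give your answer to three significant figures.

Top-of-atmosphere balance: σT_e⁴ = S(1−α)/4 = 3.266 W/m² → T_e = 87.12 K.
For an N-layer opaque stack, T_s⁴ = (N+1)T_e⁴, hence T_s = (4)^(1/4)×87.12 K = 123.2 K.

123 K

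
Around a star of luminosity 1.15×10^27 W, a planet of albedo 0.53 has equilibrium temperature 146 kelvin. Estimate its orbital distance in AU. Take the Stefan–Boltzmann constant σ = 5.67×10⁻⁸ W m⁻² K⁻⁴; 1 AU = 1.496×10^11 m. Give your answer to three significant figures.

4.32 AU

The flux needed for this T is 4σT⁴/(1−0.53) = 219.3 W m⁻².
S = L/(4πd²) → d = √(L/4πS) = √(1.15×10^27/(4π·219.3)) = 6.460×10^11 m = 4.319 AU.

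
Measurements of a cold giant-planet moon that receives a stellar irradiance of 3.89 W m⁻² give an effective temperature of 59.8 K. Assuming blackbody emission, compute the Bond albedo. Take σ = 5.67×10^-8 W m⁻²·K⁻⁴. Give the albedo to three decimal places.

Energy balance: S(1−α)/4 = σT⁴, so 1−α = 4σT⁴/S.
4σT⁴ = 4·5.67×10⁻⁸·(59.8)⁴ = 2.900 W m⁻².
Hence α = 1 − 2.900/3.890 = 0.2544.

0.254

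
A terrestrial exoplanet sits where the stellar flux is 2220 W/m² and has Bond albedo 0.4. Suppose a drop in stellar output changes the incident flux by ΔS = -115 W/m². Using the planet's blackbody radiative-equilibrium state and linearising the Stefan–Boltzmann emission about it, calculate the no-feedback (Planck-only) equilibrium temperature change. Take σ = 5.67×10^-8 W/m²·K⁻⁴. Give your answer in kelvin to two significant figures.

Reference equilibrium: T_e = [S(1−α)/(4σ)]^(1/4) = 276.8 K.
TOA radiative forcing: ΔF = (1−α)ΔS/4 = 0.6·(-115)/4 = -17.25 W/m².
The Planck feedback parameter is 4σT_e³ = 4.812 W/m²/K.
So ΔT₀ = -17.25/4.812 = -3.59 K.

-3.6 K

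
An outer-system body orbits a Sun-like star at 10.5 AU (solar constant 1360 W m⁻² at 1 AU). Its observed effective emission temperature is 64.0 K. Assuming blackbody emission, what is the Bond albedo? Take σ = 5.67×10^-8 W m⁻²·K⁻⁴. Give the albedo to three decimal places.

Flux at the orbit: S = 1360/(10.5)² = 12.34 W m⁻².
From σT⁴ = S(1−α)/4 we invert for α: 1−α = 4σT⁴/S.
σT⁴ = 0.9513 W m⁻², so 4σT⁴ = 3.805 W m⁻².
Hence α = 1 − 3.805/12.34 = 0.6915.

0.692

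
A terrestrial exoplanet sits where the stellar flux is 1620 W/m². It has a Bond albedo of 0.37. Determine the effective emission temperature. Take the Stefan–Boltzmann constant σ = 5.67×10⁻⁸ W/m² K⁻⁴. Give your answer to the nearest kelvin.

Averaging over the sphere, the absorbed flux is S(1−α)/4 = 255.2 W/m².
In equilibrium σT⁴ equals this, so T = 259.0 K.

259 kelvin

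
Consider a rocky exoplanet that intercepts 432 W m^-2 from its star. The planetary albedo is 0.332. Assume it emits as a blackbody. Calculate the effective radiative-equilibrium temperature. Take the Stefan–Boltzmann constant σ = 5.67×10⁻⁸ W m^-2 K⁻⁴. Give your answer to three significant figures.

The planet absorbs (1−α)S over its disc πR² and re-emits over 4πR², so the mean absorbed flux is (1−0.332)·432.0/4 = 72.14 W m^-2.
Set σT⁴ = 72.14 → T = (72.14/σ)^(1/4) = 188.9 K.

189 K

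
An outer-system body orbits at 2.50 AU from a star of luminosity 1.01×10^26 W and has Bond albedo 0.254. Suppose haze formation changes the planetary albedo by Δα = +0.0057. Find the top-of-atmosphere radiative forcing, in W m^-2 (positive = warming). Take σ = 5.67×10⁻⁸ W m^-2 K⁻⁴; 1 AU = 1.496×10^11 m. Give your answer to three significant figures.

Orbital distance: d = 2.50 AU = 3.740×10^11 m.
Flux at the orbit: S = L/(4πd²) = 1.01×10^26/(4π·(3.74×10^11)²) = 57.46 W m^-2.
The change in absorbed flux is Δ[S(1−α)/4] = −SΔα/4 = -0.08188 W m^-2.

-0.0819 W m^-2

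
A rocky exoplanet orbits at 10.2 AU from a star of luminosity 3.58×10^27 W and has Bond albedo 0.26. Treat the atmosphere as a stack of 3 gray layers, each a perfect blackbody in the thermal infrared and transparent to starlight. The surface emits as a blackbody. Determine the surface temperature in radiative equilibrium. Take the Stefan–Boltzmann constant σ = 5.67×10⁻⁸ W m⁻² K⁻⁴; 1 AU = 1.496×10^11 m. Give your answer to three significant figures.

Orbital distance: d = 10.2 AU = 1.526×10^12 m.
S = L/(4πd²) = 122.4 W m⁻².
The effective emission temperature is T_e = [S(1−α)/(4σ)]^¼ = 141.4 K.
For an N-layer opaque stack, T_s⁴ = (N+1)T_e⁴, hence T_s = (4)^(1/4)×141.4 K = 199.9 K.

200 K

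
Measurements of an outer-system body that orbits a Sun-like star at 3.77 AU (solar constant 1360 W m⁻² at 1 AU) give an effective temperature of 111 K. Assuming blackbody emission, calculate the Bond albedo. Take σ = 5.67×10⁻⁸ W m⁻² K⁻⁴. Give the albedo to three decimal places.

0.640

By the inverse-square law, S = 1360/3.77² = 95.69 W m⁻².
Energy balance: S(1−α)/4 = σT⁴, so 1−α = 4σT⁴/S.
σT⁴ = 8.607 W m⁻², so 4σT⁴ = 34.43 W m⁻².
Hence α = 1 − 34.43/95.69 = 0.6402.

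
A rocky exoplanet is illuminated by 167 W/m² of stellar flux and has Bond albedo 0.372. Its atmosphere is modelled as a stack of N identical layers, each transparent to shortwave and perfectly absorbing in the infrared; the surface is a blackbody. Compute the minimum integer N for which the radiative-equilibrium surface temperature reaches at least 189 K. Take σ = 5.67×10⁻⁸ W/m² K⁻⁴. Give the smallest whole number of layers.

The effective emission temperature is T_e = [S(1−α)/(4σ)]^¼ = 146.6 K.
Since T_s⁴ = (N+1)T_e⁴, we need N ≥ (T_s/T_e)⁴ − 1 = 1.759.
The minimum whole number is N = 2.

2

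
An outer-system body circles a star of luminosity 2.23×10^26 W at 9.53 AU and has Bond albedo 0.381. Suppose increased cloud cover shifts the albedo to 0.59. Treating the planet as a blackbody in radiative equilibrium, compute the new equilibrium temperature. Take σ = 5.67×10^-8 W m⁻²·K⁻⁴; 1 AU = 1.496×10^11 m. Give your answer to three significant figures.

d = 9.53 × 1.496×10^11 m = 1.426×10^12 m.
Spreading L over a sphere of radius d: S = 2.23×10^26/(4π·1.43×10^12²) = 8.731 W m⁻².
With the new albedo, S(1−α₂)/4 = 0.8949 W m⁻², so T₂ = 63.03 K.

63.0 K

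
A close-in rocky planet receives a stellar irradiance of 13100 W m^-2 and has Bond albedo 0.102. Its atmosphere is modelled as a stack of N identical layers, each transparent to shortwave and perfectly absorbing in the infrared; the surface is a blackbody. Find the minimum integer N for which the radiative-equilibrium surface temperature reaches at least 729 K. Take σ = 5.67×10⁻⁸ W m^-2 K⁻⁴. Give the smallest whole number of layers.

5

Top-of-atmosphere balance: σT_e⁴ = S(1−α)/4 = 2941 W m^-2 → T_e = 477.2 K.
Need (N+1)T_e⁴ ≥ T_s⁴, i.e. N+1 ≥ (729/477.2)⁴ = 5.445.
So N ≥ 4.445; the smallest integer is N = 5.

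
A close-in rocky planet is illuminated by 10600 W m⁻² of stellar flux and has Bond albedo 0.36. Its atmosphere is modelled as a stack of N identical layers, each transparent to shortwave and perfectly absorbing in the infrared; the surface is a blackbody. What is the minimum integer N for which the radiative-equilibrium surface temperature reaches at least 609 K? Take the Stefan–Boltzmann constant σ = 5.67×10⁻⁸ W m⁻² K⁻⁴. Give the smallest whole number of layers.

4

OLR = S(1−α)/4 = 1696 W m⁻²; the top layer radiates at T_e = 415.9 K.
Need (N+1)T_e⁴ ≥ T_s⁴, i.e. N+1 ≥ (609/415.9)⁴ = 4.599.
So N ≥ 3.599; the smallest integer is N = 4.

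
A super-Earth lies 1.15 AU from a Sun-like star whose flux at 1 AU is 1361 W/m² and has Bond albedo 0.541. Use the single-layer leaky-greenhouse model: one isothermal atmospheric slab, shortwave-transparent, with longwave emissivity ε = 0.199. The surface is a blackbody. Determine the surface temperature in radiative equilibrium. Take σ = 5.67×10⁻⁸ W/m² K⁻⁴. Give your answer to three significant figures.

219 K

Flux at the orbit: S = 1361/(1.15)² = 1029 W/m².
Effective emission temperature (TOA balance): σT_e⁴ = S(1−α)/4 = 118.1 W/m² → T_e = 213.6 K.
For a single slab of emissivity ε, T_s⁴ = 2T_e⁴/(2−ε); thus T_s = 213.6·(1.11)^(1/4) = 219.3 K.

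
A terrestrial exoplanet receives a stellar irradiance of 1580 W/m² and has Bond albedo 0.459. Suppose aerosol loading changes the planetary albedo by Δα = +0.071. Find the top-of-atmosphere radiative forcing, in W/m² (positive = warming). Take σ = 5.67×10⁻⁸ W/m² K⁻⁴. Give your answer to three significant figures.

The change in absorbed flux is Δ[S(1−α)/4] = −SΔα/4 = -28.04 W/m².

-28.0 W/m²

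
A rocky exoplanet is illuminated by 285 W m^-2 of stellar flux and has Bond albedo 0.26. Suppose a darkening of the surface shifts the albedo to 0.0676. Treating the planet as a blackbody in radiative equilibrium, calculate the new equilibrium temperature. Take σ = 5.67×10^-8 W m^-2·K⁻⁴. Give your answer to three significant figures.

185 K

New equilibrium: T₂ = [(1−0.0676)·285.0/(4σ)]^(1/4) = 185.0 K.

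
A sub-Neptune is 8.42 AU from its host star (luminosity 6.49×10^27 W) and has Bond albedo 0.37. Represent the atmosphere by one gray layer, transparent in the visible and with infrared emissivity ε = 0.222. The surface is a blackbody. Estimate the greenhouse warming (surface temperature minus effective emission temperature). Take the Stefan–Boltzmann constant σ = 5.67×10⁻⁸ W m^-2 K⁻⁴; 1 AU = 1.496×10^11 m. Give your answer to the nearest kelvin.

Orbital distance: d = 8.42 AU = 1.260×10^12 m.
S = L/(4πd²) = 325.5 W m^-2.
Effective emission temperature (TOA balance): σT_e⁴ = S(1−α)/4 = 51.27 W m^-2 → T_e = 173.4 K.
Surface balance with a leaky layer gives σT_s⁴ = σT_e⁴·2/(2−ε), so T_s = T_e·[2/(2−0.222)]^(1/4) = 178.6 K.
T_s − T_e = 178.6 − 173.4 = 5.176 K.

5 K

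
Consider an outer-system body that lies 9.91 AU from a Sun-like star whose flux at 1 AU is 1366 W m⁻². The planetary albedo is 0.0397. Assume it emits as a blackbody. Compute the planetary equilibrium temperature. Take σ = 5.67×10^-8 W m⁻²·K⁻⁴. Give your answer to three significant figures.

87.6 kelvin

By the inverse-square law, S = 1366/9.91² = 13.91 W m⁻².
Averaging over the sphere, the absorbed flux is S(1−α)/4 = 3.339 W m⁻².
Balancing against σT⁴: T = (3.339/5.67×10⁻⁸)^(1/4) = 87.60 K.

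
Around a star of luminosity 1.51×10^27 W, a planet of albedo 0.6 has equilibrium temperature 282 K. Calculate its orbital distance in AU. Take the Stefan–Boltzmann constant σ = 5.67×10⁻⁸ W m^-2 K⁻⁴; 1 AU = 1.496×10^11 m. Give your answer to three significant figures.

The flux needed for this T is 4σT⁴/(1−0.6) = 3586 W m^-2.
Then d = [L/(4πS)]^(1/2) = 1.831×10^11 m, i.e. 1.224 AU.

1.22 AU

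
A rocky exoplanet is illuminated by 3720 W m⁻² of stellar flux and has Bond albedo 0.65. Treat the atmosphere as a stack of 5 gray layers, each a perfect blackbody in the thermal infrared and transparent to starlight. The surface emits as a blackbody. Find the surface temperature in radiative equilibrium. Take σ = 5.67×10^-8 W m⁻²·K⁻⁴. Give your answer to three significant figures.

431 K

OLR = S(1−α)/4 = 325.5 W m⁻²; the top layer radiates at T_e = 275.3 K.
Layer-by-layer balance gives σT_s⁴ = (N+1)σT_e⁴, so T_s = 6^¼·275.3 = 430.8 K.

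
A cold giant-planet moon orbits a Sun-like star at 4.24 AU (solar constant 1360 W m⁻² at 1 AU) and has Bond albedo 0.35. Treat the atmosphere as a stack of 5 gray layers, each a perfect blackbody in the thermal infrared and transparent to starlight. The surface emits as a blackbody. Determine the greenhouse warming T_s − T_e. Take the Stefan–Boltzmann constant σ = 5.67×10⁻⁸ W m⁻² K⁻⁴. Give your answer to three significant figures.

Irradiance scales as 1/d², so S = 1360 W m⁻² × (1/4.24)² = 75.65 W m⁻².
The effective emission temperature is T_e = [S(1−α)/(4σ)]^¼ = 121.3 K.
Surface: T_s = (6)^¼·T_e = 189.9 K.
So the greenhouse effect raises the surface by 189.9 − 121.3 = 68.57 K.

68.6 K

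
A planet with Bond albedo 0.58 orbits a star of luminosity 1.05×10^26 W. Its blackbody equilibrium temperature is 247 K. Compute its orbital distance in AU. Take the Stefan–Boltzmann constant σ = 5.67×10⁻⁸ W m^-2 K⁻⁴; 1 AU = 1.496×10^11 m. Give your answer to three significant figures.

Required flux: S = 4σT⁴/(1−α) = 2010 W m^-2.
From L = 4πd²S, d = √(1.05×10^26/(4π·2010)) = 6.448×10^10 m = 0.4310 AU.

0.431 AU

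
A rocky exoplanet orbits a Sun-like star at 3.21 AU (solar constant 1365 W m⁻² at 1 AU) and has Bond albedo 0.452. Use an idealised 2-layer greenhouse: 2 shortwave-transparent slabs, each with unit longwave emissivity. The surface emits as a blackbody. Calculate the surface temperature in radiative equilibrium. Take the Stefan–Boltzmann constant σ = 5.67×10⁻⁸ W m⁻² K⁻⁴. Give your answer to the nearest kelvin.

176 K

Irradiance scales as 1/d², so S = 1365 W m⁻² × (1/3.21)² = 132.5 W m⁻².
OLR = S(1−α)/4 = 18.15 W m⁻²; the top layer radiates at T_e = 133.8 K.
Layer-by-layer balance gives σT_s⁴ = (N+1)σT_e⁴, so T_s = 3^¼·133.8 = 176.0 K.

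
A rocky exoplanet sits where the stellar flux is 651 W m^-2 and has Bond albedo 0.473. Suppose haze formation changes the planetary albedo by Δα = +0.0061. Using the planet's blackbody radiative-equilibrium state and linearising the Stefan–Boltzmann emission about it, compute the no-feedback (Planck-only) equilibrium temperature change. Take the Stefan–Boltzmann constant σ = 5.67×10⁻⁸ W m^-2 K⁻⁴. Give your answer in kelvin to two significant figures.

Reference equilibrium: T_e = [S(1−α)/(4σ)]^(1/4) = 197.2 K.
ΔF = −(S/4)Δα = −(651.0/4)×(+0.0061) = -0.9928 W m^-2.
The Planck feedback parameter is 4σT_e³ = 1.740 W m^-2/K.
Hence the no-feedback warming is ΔF/(4σT_e³) = -0.571 K.

-0.57 K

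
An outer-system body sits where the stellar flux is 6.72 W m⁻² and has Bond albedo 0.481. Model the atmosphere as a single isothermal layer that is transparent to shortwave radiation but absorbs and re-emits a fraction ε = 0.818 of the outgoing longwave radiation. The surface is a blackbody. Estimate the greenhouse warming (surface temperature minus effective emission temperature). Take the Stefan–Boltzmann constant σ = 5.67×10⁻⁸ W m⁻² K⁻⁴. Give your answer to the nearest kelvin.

9 K

Effective emission temperature (TOA balance): σT_e⁴ = S(1−α)/4 = 0.8719 W m⁻² → T_e = 62.62 K.
The surface balance (absorbed SW + ε·downward IR = σT_s⁴) with T_a⁴ = T_s⁴/2 reduces to T_s = T_e·[2/(2−ε)]^¼ = 71.42 K.
The atmosphere warms the surface by 8.800 K.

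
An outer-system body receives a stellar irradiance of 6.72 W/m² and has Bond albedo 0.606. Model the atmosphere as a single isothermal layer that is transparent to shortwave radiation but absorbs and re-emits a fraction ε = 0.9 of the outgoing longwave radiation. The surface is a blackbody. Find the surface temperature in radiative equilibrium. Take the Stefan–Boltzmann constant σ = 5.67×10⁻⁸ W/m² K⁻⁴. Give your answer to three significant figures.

67.9 kelvin

At the top of the atmosphere, σT_e⁴ = S(1−α)/4 = 0.6619 W/m², giving T_e = 58.45 K.
For a single slab of emissivity ε, T_s⁴ = 2T_e⁴/(2−ε); thus T_s = 58.45·(1.818)^(1/4) = 67.88 K.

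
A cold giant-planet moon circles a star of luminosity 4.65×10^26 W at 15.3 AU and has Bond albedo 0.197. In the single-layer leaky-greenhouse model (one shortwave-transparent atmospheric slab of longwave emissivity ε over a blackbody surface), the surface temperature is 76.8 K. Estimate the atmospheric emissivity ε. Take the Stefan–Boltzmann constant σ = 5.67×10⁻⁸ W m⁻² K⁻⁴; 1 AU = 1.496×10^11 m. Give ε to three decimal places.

0.562

d = 15.3 × 1.496×10^11 m = 2.289×10^12 m.
S = L/(4πd²) = 7.063 W m⁻².
First, T_e = [7.063·(1−0.197)/(4σ)]^(1/4) = 70.72 K.
Since (2−ε)/2 = (T_e/T_s)⁴ = 0.7188, ε = 0.5623.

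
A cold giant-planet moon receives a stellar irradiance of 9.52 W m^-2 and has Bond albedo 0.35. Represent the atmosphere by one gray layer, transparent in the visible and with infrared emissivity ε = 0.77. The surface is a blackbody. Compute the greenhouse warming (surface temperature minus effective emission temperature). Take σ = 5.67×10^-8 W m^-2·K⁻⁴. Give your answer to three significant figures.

The planet radiates to space at T_e = [S(1−α)/(4σ)]^(1/4) = 72.27 K.
For a single slab of emissivity ε, T_s⁴ = 2T_e⁴/(2−ε); thus T_s = 72.27·(1.626)^(1/4) = 81.61 K.
T_s − T_e = 81.61 − 72.27 = 9.340 K.

9.34 K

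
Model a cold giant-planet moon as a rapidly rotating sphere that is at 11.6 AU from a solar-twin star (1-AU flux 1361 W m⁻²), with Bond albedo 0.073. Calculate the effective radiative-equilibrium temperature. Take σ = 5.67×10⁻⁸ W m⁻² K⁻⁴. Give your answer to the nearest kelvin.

By the inverse-square law, S = 1361/11.6² = 10.11 W m⁻².
Averaging over the sphere, the absorbed flux is S(1−α)/4 = 2.344 W m⁻².
Balancing against σT⁴: T = (2.344/5.67×10⁻⁸)^(1/4) = 80.19 K.

80 K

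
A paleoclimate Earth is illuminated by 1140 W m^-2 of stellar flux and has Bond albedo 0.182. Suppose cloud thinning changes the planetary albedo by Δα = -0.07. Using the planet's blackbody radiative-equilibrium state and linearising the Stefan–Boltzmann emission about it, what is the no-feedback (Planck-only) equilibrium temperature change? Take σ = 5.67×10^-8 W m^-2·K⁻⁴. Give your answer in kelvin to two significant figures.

The baseline emission temperature is T_e = 253.2 K.
The change in absorbed flux is Δ[S(1−α)/4] = −SΔα/4 = 19.95 W m^-2.
Linearising σT⁴ gives d(σT⁴)/dT = 4σT_e³ = 3.683 W m^-2 per K.
Hence the no-feedback warming is ΔF/(4σT_e³) = 5.42 K.

5.4 K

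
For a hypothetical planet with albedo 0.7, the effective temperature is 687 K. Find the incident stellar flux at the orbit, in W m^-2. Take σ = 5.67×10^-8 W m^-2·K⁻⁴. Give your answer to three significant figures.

Invert the energy balance for S: S = 4σT⁴/(1−α).
The emitted flux is σT⁴ = 12630 W m^-2.
So S = 4×12630/(1−0.7) = 1.684×10^5 W m^-2.

1.68×10^5 W m^-2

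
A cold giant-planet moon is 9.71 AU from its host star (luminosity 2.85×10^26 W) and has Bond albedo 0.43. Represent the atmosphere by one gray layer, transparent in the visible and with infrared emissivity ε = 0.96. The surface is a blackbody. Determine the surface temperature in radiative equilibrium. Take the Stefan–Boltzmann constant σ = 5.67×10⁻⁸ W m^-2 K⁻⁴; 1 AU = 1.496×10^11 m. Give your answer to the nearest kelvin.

Orbital distance: d = 9.71 AU = 1.453×10^12 m.
Flux at the orbit: S = L/(4πd²) = 2.85×10^26/(4π·(1.45×10^12)²) = 10.75 W m^-2.
Effective emission temperature (TOA balance): σT_e⁴ = S(1−α)/4 = 1.532 W m^-2 → T_e = 72.09 K.
The surface balance (absorbed SW + ε·downward IR = σT_s⁴) with T_a⁴ = T_s⁴/2 reduces to T_s = T_e·[2/(2−ε)]^¼ = 84.90 K.

85 K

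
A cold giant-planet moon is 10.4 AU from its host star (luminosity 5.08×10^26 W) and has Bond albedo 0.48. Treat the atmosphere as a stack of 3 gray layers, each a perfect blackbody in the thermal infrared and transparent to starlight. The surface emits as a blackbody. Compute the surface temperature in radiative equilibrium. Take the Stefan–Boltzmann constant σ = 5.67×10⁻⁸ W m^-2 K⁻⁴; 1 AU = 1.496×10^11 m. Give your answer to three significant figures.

Orbital distance: d = 10.4 AU = 1.556×10^12 m.
S = L/(4πd²) = 16.70 W m^-2.
The effective emission temperature is T_e = [S(1−α)/(4σ)]^¼ = 78.66 K.
With N = 3 opaque layers, T_s = (N+1)^(1/4)·T_e = 4^(1/4)·78.66 = 111.2 K.

111 K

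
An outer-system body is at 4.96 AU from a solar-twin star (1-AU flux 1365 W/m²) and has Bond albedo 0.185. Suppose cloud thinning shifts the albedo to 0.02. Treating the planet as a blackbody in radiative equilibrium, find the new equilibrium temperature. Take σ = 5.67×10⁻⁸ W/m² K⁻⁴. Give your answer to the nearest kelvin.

By the inverse-square law, S = 1365/4.96² = 55.48 W/m².
New equilibrium: T₂ = [(1−0.02)·55.48/(4σ)]^(1/4) = 124.4 K.

124 K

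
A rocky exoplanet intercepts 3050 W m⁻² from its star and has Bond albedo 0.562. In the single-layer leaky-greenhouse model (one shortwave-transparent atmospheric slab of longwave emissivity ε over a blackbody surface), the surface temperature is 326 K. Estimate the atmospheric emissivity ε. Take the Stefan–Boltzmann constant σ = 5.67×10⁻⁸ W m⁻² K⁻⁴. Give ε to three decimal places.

Effective temperature: T_e = [S(1−α)/(4σ)]^(1/4) = 277.0 K.
T_s⁴ = T_e⁴·2/(2−ε) → ε = 2 − 2(T_e/T_s)⁴ = 2 − 2·(277.0/326)⁴ = 0.9570.

0.957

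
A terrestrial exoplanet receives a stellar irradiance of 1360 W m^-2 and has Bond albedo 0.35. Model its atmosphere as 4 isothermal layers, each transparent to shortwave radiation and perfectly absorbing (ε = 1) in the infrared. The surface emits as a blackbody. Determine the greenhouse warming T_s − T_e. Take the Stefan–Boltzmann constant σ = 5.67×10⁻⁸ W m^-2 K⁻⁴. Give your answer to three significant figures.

124 kelvin

The effective emission temperature is T_e = [S(1−α)/(4σ)]^¼ = 249.9 K.
T_s = (N+1)^(1/4)·T_e = 373.6 K.
So the greenhouse effect raises the surface by 373.6 − 249.9 = 123.8 K.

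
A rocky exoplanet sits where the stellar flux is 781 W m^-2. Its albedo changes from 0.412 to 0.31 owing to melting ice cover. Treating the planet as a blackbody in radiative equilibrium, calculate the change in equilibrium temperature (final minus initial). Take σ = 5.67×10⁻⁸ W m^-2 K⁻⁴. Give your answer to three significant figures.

8.66 K

Initial: T₁ = [S(1−0.412)/(4σ)]^(1/4) = 212.1 K.
After:  T₂ = [781.0·0.69/(4σ)]^(1/4) = 220.8 K.
Change: 220.8 − 212.1 = 8.655 K.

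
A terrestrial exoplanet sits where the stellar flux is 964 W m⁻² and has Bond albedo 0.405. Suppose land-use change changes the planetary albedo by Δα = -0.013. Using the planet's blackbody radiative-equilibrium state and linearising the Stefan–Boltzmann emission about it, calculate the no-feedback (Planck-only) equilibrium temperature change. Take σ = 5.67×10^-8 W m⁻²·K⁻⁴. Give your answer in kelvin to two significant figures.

The baseline emission temperature is T_e = 224.3 K.
TOA radiative forcing: ΔF = −S·Δα/4 = −964.0·(-0.013)/4 = 3.133 W m⁻².
Planck response: λ_P = 4σT_e³ = 4·5.67×10⁻⁸·(224.3)³ = 2.558 W m⁻²/K.
Hence the no-feedback warming is ΔF/(4σT_e³) = 1.22 K.

1.2 kelvin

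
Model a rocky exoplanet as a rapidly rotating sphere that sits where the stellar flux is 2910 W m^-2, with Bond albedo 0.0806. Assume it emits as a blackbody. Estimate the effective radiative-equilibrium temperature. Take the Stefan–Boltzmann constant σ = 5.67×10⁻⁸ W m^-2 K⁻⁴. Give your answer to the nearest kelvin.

Absorbed flux (global mean): S(1−α)/4 = 2910·0.919/4 = 668.9 W m^-2.
Balancing against σT⁴: T = (668.9/5.67×10⁻⁸)^(1/4) = 329.6 K.

330 K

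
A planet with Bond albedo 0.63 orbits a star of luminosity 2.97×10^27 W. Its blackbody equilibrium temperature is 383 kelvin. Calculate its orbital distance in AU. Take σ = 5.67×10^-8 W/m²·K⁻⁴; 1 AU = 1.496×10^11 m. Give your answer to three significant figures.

0.895 AU

The flux needed for this T is 4σT⁴/(1−0.63) = 13190 W/m².
Then d = [L/(4πS)]^(1/2) = 1.339×10^11 m, i.e. 0.8948 AU.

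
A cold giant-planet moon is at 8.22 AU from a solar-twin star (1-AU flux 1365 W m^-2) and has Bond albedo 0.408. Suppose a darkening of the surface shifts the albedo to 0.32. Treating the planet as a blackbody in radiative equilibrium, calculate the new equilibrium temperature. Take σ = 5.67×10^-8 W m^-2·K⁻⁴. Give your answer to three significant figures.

By the inverse-square law, S = 1365/8.22² = 20.20 W m^-2.
With the new albedo, S(1−α₂)/4 = 3.434 W m^-2, so T₂ = 88.22 K.

88.2 K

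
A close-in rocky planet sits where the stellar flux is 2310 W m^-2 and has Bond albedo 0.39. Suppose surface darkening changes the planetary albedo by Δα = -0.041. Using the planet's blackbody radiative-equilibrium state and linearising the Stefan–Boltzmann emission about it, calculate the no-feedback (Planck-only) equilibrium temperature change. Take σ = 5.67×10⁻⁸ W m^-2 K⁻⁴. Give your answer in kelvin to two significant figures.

4.7 K

Unperturbed T_e = [2310·(1−0.39)/(4σ)]^¼ = 280.8 K.
TOA radiative forcing: ΔF = −S·Δα/4 = −2310·(-0.041)/4 = 23.68 W m^-2.
Linearising σT⁴ gives d(σT⁴)/dT = 4σT_e³ = 5.019 W m^-2 per K.
Hence the no-feedback warming is ΔF/(4σT_e³) = 4.72 K.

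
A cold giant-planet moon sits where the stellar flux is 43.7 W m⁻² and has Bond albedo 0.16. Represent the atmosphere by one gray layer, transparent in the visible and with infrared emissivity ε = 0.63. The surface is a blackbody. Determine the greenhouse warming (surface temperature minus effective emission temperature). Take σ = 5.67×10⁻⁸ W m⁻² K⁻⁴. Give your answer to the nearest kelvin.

At the top of the atmosphere, σT_e⁴ = S(1−α)/4 = 9.177 W m⁻², giving T_e = 112.8 K.
For a single slab of emissivity ε, T_s⁴ = 2T_e⁴/(2−ε); thus T_s = 112.8·(1.46)^(1/4) = 124.0 K.
T_s − T_e = 124.0 − 112.8 = 11.19 K.

11 K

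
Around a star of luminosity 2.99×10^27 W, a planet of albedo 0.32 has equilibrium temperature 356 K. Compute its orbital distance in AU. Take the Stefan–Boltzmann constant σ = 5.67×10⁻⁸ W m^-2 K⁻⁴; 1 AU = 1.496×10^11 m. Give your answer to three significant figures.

The flux needed for this T is 4σT⁴/(1−0.32) = 5357 W m^-2.
S = L/(4πd²) → d = √(L/4πS) = √(2.99×10^27/(4π·5357)) = 2.107×10^11 m = 1.409 AU.

1.41 AU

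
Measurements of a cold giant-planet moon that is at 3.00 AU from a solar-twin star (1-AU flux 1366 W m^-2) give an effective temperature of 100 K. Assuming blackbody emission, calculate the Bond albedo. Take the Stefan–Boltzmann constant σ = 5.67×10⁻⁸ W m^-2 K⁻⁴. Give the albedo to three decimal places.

0.851

By the inverse-square law, S = 1366/3.00² = 151.8 W m^-2.
Energy balance: S(1−α)/4 = σT⁴, so 1−α = 4σT⁴/S.
σT⁴ = 5.670 W m^-2, so 4σT⁴ = 22.68 W m^-2.
Hence α = 1 − 22.68/151.8 = 0.8506.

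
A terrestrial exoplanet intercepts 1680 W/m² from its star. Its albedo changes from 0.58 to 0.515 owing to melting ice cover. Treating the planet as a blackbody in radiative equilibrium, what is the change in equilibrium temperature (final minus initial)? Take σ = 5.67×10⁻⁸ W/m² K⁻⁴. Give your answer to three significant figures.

With α = 0.58, T₁ = 236.2 K.
With α = 0.515, T₂ = 244.8 K.
Change: 244.8 − 236.2 = 8.651 K.

8.65 kelvin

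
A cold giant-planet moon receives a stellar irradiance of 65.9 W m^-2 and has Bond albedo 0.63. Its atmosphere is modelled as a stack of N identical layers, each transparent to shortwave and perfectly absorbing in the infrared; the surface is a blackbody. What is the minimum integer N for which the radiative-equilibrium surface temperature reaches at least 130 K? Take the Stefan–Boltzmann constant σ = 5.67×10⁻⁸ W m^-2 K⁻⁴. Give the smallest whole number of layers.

2

OLR = S(1−α)/4 = 6.096 W m^-2; the top layer radiates at T_e = 101.8 K.
Need (N+1)T_e⁴ ≥ T_s⁴, i.e. N+1 ≥ (130/101.8)⁴ = 2.657.
Rounding up, N = 2.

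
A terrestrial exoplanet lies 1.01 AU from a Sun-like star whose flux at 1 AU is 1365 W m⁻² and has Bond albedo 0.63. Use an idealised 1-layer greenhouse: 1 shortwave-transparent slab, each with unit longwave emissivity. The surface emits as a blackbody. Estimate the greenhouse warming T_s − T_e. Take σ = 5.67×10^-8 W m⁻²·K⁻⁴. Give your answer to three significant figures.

40.9 K

Irradiance scales as 1/d², so S = 1365 W m⁻² × (1/1.01)² = 1338 W m⁻².
Top-of-atmosphere balance: σT_e⁴ = S(1−α)/4 = 123.8 W m⁻² → T_e = 216.2 K.
T_s = (N+1)^(1/4)·T_e = 257.1 K.
So the greenhouse effect raises the surface by 257.1 − 216.2 = 40.90 K.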